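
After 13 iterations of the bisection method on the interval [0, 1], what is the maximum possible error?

Bisection error bound: |error| ≤ (b-a)/2^n
|error| ≤ (1 - 0)/2^13 = 1/2^13
|error| ≤ 0.0001220703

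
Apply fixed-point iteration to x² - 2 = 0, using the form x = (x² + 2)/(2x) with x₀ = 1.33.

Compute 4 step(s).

Equation: x² - 2 = 0
Fixed-point form: x = (x² + 2)/(2x)
x₀ = 1.33

x_1 = g(1.330000) = 1.416880
x_2 = g(1.416880) = 1.414216
x_3 = g(1.414216) = 1.414214
x_4 = g(1.414214) = 1.414214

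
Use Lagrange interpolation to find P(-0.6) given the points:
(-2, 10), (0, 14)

Lagrange interpolation formula:
P(x) = Σ yᵢ × Lᵢ(x)
where Lᵢ(x) = Π_{j≠i} (x - xⱼ)/(xᵢ - xⱼ)

L_0(-0.6) = (-0.6 - 0)/(-2 - 0) = 0.300000
L_1(-0.6) = (-0.6 - (-2))/(0 - (-2)) = 0.700000

P(-0.6) = 10×L_0(-0.6) + 14×L_1(-0.6)
P(-0.6) = 12.800000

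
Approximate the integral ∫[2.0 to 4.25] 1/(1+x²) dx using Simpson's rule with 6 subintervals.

f(x) = 1/(1+x²)
a = 2.0, b = 4.25, n = 6
h = (b - a)/n = 0.375000

Simpson's rule: (h/3)[f(x₀) + 4f(x₁) + 2f(x₂) + ... + f(xₙ)]

x_0 = 2.0000, f(x_0) = 0.200000, coefficient = 1
x_1 = 2.3750, f(x_1) = 0.150588, coefficient = 4
x_2 = 2.7500, f(x_2) = 0.116788, coefficient = 2
x_3 = 3.1250, f(x_3) = 0.092888, coefficient = 4
x_4 = 3.5000, f(x_4) = 0.075472, coefficient = 2
x_5 = 3.8750, f(x_5) = 0.062439, coefficient = 4
x_6 = 4.2500, f(x_6) = 0.052459, coefficient = 1

I ≈ (0.375000/3) × 1.860641 = 0.232580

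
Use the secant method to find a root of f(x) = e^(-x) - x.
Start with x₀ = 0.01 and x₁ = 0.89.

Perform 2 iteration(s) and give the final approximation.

f(x) = e^(-x) - x
x₀ = 0.01, x₁ = 0.89

Secant formula: x_{n+1} = x_n - f(x_n)(x_n - x_{n-1})/(f(x_n) - f(x_{n-1}))

Iteration 1:
  f(0.010000) = 0.980050
  f(0.890000) = -0.479344
  x_2 = 0.890000 - (-0.479344)×(0.890000 - 0.010000)/(-0.479344 - 0.980050)
       = 0.600960
Iteration 2:
  f(0.890000) = -0.479344
  f(0.600960) = -0.052675
  x_3 = 0.600960 - (-0.052675)×(0.600960 - 0.890000)/(-0.052675 - (-0.479344))
       = 0.565276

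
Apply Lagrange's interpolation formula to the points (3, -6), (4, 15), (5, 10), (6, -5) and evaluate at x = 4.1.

Lagrange interpolation formula:
P(x) = Σ yᵢ × Lᵢ(x)
where Lᵢ(x) = Π_{j≠i} (x - xⱼ)/(xᵢ - xⱼ)

L_0(4.1) = (4.1 - 4)/(3 - 4) × (4.1 - 5)/(3 - 5) × (4.1 - 6)/(3 - 6) = -0.028500
L_1(4.1) = (4.1 - 3)/(4 - 3) × (4.1 - 5)/(4 - 5) × (4.1 - 6)/(4 - 6) = 0.940500
L_2(4.1) = (4.1 - 3)/(5 - 3) × (4.1 - 4)/(5 - 4) × (4.1 - 6)/(5 - 6) = 0.104500
L_3(4.1) = (4.1 - 3)/(6 - 3) × (4.1 - 4)/(6 - 4) × (4.1 - 5)/(6 - 5) = -0.016500

P(4.1) = (-6)×L_0(4.1) + 15×L_1(4.1) + 10×L_2(4.1) + (-5)×L_3(4.1)
P(4.1) = 15.406000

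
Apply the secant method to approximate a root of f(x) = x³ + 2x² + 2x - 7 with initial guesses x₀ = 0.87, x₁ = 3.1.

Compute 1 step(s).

f(x) = x³ + 2x² + 2x - 7
x₀ = 0.87, x₁ = 3.1

Secant formula: x_{n+1} = x_n - f(x_n)(x_n - x_{n-1})/(f(x_n) - f(x_{n-1}))

Iteration 1:
  f(0.870000) = -3.087697
  f(3.100000) = 48.211000
  x_2 = 3.100000 - 48.211000×(3.100000 - 0.870000)/(48.211000 - (-3.087697))
       = 1.004225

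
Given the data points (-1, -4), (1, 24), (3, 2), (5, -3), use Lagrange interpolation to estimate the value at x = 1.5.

Lagrange interpolation formula:
P(x) = Σ yᵢ × Lᵢ(x)
where Lᵢ(x) = Π_{j≠i} (x - xⱼ)/(xᵢ - xⱼ)

L_0(1.5) = (1.5 - 1)/(-1 - 1) × (1.5 - 3)/(-1 - 3) × (1.5 - 5)/(-1 - 5) = -0.054688
L_1(1.5) = (1.5 - (-1))/(1 - (-1)) × (1.5 - 3)/(1 - 3) × (1.5 - 5)/(1 - 5) = 0.820312
L_2(1.5) = (1.5 - (-1))/(3 - (-1)) × (1.5 - 1)/(3 - 1) × (1.5 - 5)/(3 - 5) = 0.273438
L_3(1.5) = (1.5 - (-1))/(5 - (-1)) × (1.5 - 1)/(5 - 1) × (1.5 - 3)/(5 - 3) = -0.039062

P(1.5) = (-4)×L_0(1.5) + 24×L_1(1.5) + 2×L_2(1.5) + (-3)×L_3(1.5)
P(1.5) = 20.570312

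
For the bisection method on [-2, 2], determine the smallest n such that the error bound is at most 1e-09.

We need (b-a)/2^n ≤ 1e-09
(2 - (-2))/2^n ≤ 1e-09
4/2^n ≤ 1e-09
2^n ≥ 4000000000
n ≥ log₂(4000000000) = 31.90
n ≥ 32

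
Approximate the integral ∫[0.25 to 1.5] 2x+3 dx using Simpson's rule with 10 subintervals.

f(x) = 2x+3
a = 0.25, b = 1.5, n = 10
h = (b - a)/n = 0.125000

Simpson's rule: (h/3)[f(x₀) + 4f(x₁) + 2f(x₂) + ... + f(xₙ)]

x_0 = 0.2500, f(x_0) = 3.500000, coefficient = 1
x_1 = 0.3750, f(x_1) = 3.750000, coefficient = 4
x_2 = 0.5000, f(x_2) = 4.000000, coefficient = 2
x_3 = 0.6250, f(x_3) = 4.250000, coefficient = 4
x_4 = 0.7500, f(x_4) = 4.500000, coefficient = 2
x_5 = 0.8750, f(x_5) = 4.750000, coefficient = 4
x_6 = 1.0000, f(x_6) = 5.000000, coefficient = 2
x_7 = 1.1250, f(x_7) = 5.250000, coefficient = 4
x_8 = 1.2500, f(x_8) = 5.500000, coefficient = 2
x_9 = 1.3750, f(x_9) = 5.750000, coefficient = 4
x_10 = 1.5000, f(x_10) = 6.000000, coefficient = 1

I ≈ (0.125000/3) × 142.500000 = 5.937500
Exact value: 5.937500
Error: 0.000000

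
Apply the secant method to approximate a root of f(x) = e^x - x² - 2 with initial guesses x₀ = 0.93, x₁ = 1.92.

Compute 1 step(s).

f(x) = e^x - x² - 2
x₀ = 0.93, x₁ = 1.92

Secant formula: x_{n+1} = x_n - f(x_n)(x_n - x_{n-1})/(f(x_n) - f(x_{n-1}))

Iteration 1:
  f(0.930000) = -0.330391
  f(1.920000) = 1.134558
  x_2 = 1.920000 - 1.134558×(1.920000 - 0.930000)/(1.134558 - (-0.330391))
       = 1.153275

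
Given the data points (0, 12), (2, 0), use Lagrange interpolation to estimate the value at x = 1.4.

Lagrange interpolation formula:
P(x) = Σ yᵢ × Lᵢ(x)
where Lᵢ(x) = Π_{j≠i} (x - xⱼ)/(xᵢ - xⱼ)

L_0(1.4) = (1.4 - 2)/(0 - 2) = 0.300000
L_1(1.4) = (1.4 - 0)/(2 - 0) = 0.700000

P(1.4) = 12×L_0(1.4) + 0×L_1(1.4)
P(1.4) = 3.600000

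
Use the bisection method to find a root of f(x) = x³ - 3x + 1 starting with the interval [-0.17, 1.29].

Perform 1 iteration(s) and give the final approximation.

f(x) = x³ - 3x + 1
Initial interval: [-0.17, 1.29]

Iteration 1:
  c_1 = (-0.170000 + 1.290000)/2 = 0.560000
  f(c_1) = f(0.560000) = -0.504384
  f(a) × f(c) < 0, new interval: [-0.170000, 0.560000]

After 1 iteration(s), the approximation is c_1 = 0.560000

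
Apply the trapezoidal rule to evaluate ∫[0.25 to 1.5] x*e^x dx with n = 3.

f(x) = x*e^x
a = 0.25, b = 1.5, n = 3
h = (b - a)/n = 0.416667

Trapezoidal rule: (h/2)[f(x₀) + 2f(x₁) + 2f(x₂) + ... + f(xₙ)]

x_0 = 0.2500, f(x_0) = 0.321006, coefficient = 1
x_1 = 0.6667, f(x_1) = 1.298489, coefficient = 2
x_2 = 1.0833, f(x_2) = 3.200721, coefficient = 2
x_3 = 1.5000, f(x_3) = 6.722534, coefficient = 1

I ≈ (0.416667/2) × 16.041960 = 3.342075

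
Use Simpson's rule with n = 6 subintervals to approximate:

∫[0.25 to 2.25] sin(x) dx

f(x) = sin(x)
a = 0.25, b = 2.25, n = 6
h = (b - a)/n = 0.333333

Simpson's rule: (h/3)[f(x₀) + 4f(x₁) + 2f(x₂) + ... + f(xₙ)]

x_0 = 0.2500, f(x_0) = 0.247404, coefficient = 1
x_1 = 0.5833, f(x_1) = 0.550809, coefficient = 4
x_2 = 0.9167, f(x_2) = 0.793578, coefficient = 2
x_3 = 1.2500, f(x_3) = 0.948985, coefficient = 4
x_4 = 1.5833, f(x_4) = 0.999921, coefficient = 2
x_5 = 1.9167, f(x_5) = 0.940781, coefficient = 4
x_6 = 2.2500, f(x_6) = 0.778073, coefficient = 1

I ≈ (0.333333/3) × 14.374773 = 1.597197
Exact value: 1.597086
Error: 0.000111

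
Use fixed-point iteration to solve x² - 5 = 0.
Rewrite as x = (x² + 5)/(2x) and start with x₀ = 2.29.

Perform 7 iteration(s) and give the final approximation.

Equation: x² - 5 = 0
Fixed-point form: x = (x² + 5)/(2x)
x₀ = 2.29

x_1 = g(2.290000) = 2.236703
x_2 = g(2.236703) = 2.236068
x_3 = g(2.236068) = 2.236068
x_4 = g(2.236068) = 2.236068
x_5 = g(2.236068) = 2.236068
x_6 = g(2.236068) = 2.236068
x_7 = g(2.236068) = 2.236068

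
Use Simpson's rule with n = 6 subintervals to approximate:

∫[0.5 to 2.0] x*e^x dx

f(x) = x*e^x
a = 0.5, b = 2.0, n = 6
h = (b - a)/n = 0.250000

Simpson's rule: (h/3)[f(x₀) + 4f(x₁) + 2f(x₂) + ... + f(xₙ)]

x_0 = 0.5000, f(x_0) = 0.824361, coefficient = 1
x_1 = 0.7500, f(x_1) = 1.587750, coefficient = 4
x_2 = 1.0000, f(x_2) = 2.718282, coefficient = 2
x_3 = 1.2500, f(x_3) = 4.362929, coefficient = 4
x_4 = 1.5000, f(x_4) = 6.722534, coefficient = 2
x_5 = 1.7500, f(x_5) = 10.070555, coefficient = 4
x_6 = 2.0000, f(x_6) = 14.778112, coefficient = 1

I ≈ (0.250000/3) × 98.569037 = 8.214086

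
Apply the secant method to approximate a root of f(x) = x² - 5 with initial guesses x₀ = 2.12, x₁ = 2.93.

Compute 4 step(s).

f(x) = x² - 5
x₀ = 2.12, x₁ = 2.93

Secant formula: x_{n+1} = x_n - f(x_n)(x_n - x_{n-1})/(f(x_n) - f(x_{n-1}))

Iteration 1:
  f(2.120000) = -0.505600
  f(2.930000) = 3.584900
  x_2 = 2.930000 - 3.584900×(2.930000 - 2.120000)/(3.584900 - (-0.505600))
       = 2.220119
Iteration 2:
  f(2.930000) = 3.584900
  f(2.220119) = -0.071072
  x_3 = 2.220119 - (-0.071072)×(2.220119 - 2.930000)/(-0.071072 - 3.584900)
       = 2.233919
Iteration 3:
  f(2.220119) = -0.071072
  f(2.233919) = -0.009606
  x_4 = 2.233919 - (-0.009606)×(2.233919 - 2.220119)/(-0.009606 - (-0.071072))
       = 2.236076
Iteration 4:
  f(2.233919) = -0.009606
  f(2.236076) = 0.000034
  x_5 = 2.236076 - 0.000034×(2.236076 - 2.233919)/(0.000034 - (-0.009606))
       = 2.236068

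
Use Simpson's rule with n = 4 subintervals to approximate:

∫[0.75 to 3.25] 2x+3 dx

f(x) = 2x+3
a = 0.75, b = 3.25, n = 4
h = (b - a)/n = 0.625000

Simpson's rule: (h/3)[f(x₀) + 4f(x₁) + 2f(x₂) + ... + f(xₙ)]

x_0 = 0.7500, f(x_0) = 4.500000, coefficient = 1
x_1 = 1.3750, f(x_1) = 5.750000, coefficient = 4
x_2 = 2.0000, f(x_2) = 7.000000, coefficient = 2
x_3 = 2.6250, f(x_3) = 8.250000, coefficient = 4
x_4 = 3.2500, f(x_4) = 9.500000, coefficient = 1

I ≈ (0.625000/3) × 84.000000 = 17.500000
Exact value: 17.500000
Error: 0.000000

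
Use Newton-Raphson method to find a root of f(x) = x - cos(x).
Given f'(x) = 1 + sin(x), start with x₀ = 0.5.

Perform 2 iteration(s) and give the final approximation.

f(x) = x - cos(x)
f'(x) = 1 + sin(x)
x₀ = 0.5

Newton-Raphson formula: x_{n+1} = x_n - f(x_n)/f'(x_n)

Iteration 1:
  f(0.500000) = -0.377583
  f'(0.500000) = 1.479426
  x_1 = 0.500000 - (-0.377583)/1.479426 = 0.755222
Iteration 2:
  f(0.755222) = 0.027103
  f'(0.755222) = 1.685451
  x_2 = 0.755222 - 0.027103/1.685451 = 0.739142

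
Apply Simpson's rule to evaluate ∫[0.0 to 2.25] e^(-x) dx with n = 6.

f(x) = e^(-x)
a = 0.0, b = 2.25, n = 6
h = (b - a)/n = 0.375000

Simpson's rule: (h/3)[f(x₀) + 4f(x₁) + 2f(x₂) + ... + f(xₙ)]

x_0 = 0.0000, f(x_0) = 1.000000, coefficient = 1
x_1 = 0.3750, f(x_1) = 0.687289, coefficient = 4
x_2 = 0.7500, f(x_2) = 0.472367, coefficient = 2
x_3 = 1.1250, f(x_3) = 0.324652, coefficient = 4
x_4 = 1.5000, f(x_4) = 0.223130, coefficient = 2
x_5 = 1.8750, f(x_5) = 0.153355, coefficient = 4
x_6 = 2.2500, f(x_6) = 0.105399, coefficient = 1

I ≈ (0.375000/3) × 7.157580 = 0.894697
Exact value: 0.894601
Error: 0.000097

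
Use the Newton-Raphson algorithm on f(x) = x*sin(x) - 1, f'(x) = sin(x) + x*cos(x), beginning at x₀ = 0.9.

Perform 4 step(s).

f(x) = x*sin(x) - 1
f'(x) = sin(x) + x*cos(x)
x₀ = 0.9

Newton-Raphson formula: x_{n+1} = x_n - f(x_n)/f'(x_n)

Iteration 1:
  f(0.900000) = -0.295006
  f'(0.900000) = 1.342776
  x_1 = 0.900000 - (-0.295006)/1.342776 = 1.119698
Iteration 2:
  f(1.119698) = 0.007694
  f'(1.119698) = 1.388106
  x_2 = 1.119698 - 0.007694/1.388106 = 1.114156
Iteration 3:
  f(1.114156) = -0.000002
  f'(1.114156) = 1.388810
  x_3 = 1.114156 - (-0.000002)/1.388810 = 1.114157
Iteration 4:
  f(1.114157) = 0.000000
  f'(1.114157) = 1.388809
  x_4 = 1.114157 - 0.000000/1.388809 = 1.114157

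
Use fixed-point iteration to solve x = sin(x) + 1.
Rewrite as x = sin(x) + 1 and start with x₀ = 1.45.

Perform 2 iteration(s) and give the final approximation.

Equation: x = sin(x) + 1
Fixed-point form: x = sin(x) + 1
x₀ = 1.45

x_1 = g(1.450000) = 1.992713
x_2 = g(1.992713) = 1.912306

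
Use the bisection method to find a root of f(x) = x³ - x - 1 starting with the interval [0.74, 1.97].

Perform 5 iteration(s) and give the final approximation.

f(x) = x³ - x - 1
Initial interval: [0.74, 1.97]

Iteration 1:
  c_1 = (0.740000 + 1.970000)/2 = 1.355000
  f(c_1) = f(1.355000) = 0.132814
  f(a) × f(c) < 0, new interval: [0.740000, 1.355000]
Iteration 2:
  c_2 = (0.740000 + 1.355000)/2 = 1.047500
  f(c_2) = f(1.047500) = -0.898124
  f(a) × f(c) ≥ 0, new interval: [1.047500, 1.355000]
Iteration 3:
  c_3 = (1.047500 + 1.355000)/2 = 1.201250
  f(c_3) = f(1.201250) = -0.467844
  f(a) × f(c) ≥ 0, new interval: [1.201250, 1.355000]
Iteration 4:
  c_4 = (1.201250 + 1.355000)/2 = 1.278125
  f(c_4) = f(1.278125) = -0.190176
  f(a) × f(c) ≥ 0, new interval: [1.278125, 1.355000]
Iteration 5:
  c_5 = (1.278125 + 1.355000)/2 = 1.316562
  f(c_5) = f(1.316562) = -0.034516
  f(a) × f(c) ≥ 0, new interval: [1.316562, 1.355000]

After 5 iteration(s), the approximation is c_5 = 1.316562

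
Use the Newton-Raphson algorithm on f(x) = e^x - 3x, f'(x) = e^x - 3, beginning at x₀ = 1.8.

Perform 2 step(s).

f(x) = e^x - 3x
f'(x) = e^x - 3
x₀ = 1.8

Newton-Raphson formula: x_{n+1} = x_n - f(x_n)/f'(x_n)

Iteration 1:
  f(1.800000) = 0.649647
  f'(1.800000) = 3.049647
  x_1 = 1.800000 - 0.649647/3.049647 = 1.586976
Iteration 2:
  f(1.586976) = 0.128015
  f'(1.586976) = 1.888943
  x_2 = 1.586976 - 0.128015/1.888943 = 1.519206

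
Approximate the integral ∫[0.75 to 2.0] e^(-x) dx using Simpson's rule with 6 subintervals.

f(x) = e^(-x)
a = 0.75, b = 2.0, n = 6
h = (b - a)/n = 0.208333

Simpson's rule: (h/3)[f(x₀) + 4f(x₁) + 2f(x₂) + ... + f(xₙ)]

x_0 = 0.7500, f(x_0) = 0.472367, coefficient = 1
x_1 = 0.9583, f(x_1) = 0.383532, coefficient = 4
x_2 = 1.1667, f(x_2) = 0.311403, coefficient = 2
x_3 = 1.3750, f(x_3) = 0.252840, coefficient = 4
x_4 = 1.5833, f(x_4) = 0.205290, coefficient = 2
x_5 = 1.7917, f(x_5) = 0.166682, coefficient = 4
x_6 = 2.0000, f(x_6) = 0.135335, coefficient = 1

I ≈ (0.208333/3) × 4.853301 = 0.337035
Exact value: 0.337031
Error: 0.000004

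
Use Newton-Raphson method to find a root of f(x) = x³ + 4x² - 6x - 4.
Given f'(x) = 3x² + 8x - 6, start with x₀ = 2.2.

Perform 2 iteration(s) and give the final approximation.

f(x) = x³ + 4x² - 6x - 4
f'(x) = 3x² + 8x - 6
x₀ = 2.2

Newton-Raphson formula: x_{n+1} = x_n - f(x_n)/f'(x_n)

Iteration 1:
  f(2.200000) = 12.808000
  f'(2.200000) = 26.120000
  x_1 = 2.200000 - 12.808000/26.120000 = 1.709648
Iteration 2:
  f(1.709648) = 2.430817
  f'(1.709648) = 16.445869
  x_2 = 1.709648 - 2.430817/16.445869 = 1.561841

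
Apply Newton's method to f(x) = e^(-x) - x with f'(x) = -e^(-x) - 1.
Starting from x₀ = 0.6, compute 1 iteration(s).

f(x) = e^(-x) - x
f'(x) = -e^(-x) - 1
x₀ = 0.6

Newton-Raphson formula: x_{n+1} = x_n - f(x_n)/f'(x_n)

Iteration 1:
  f(0.600000) = -0.051188
  f'(0.600000) = -1.548812
  x_1 = 0.600000 - (-0.051188)/(-1.548812) = 0.566950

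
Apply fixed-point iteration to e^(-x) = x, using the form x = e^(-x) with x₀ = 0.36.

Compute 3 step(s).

Equation: e^(-x) = x
Fixed-point form: x = e^(-x)
x₀ = 0.36

x_1 = g(0.360000) = 0.697676
x_2 = g(0.697676) = 0.497741
x_3 = g(0.497741) = 0.607903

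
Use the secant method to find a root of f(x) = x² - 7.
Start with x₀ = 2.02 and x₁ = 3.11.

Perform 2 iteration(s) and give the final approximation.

f(x) = x² - 7
x₀ = 2.02, x₁ = 3.11

Secant formula: x_{n+1} = x_n - f(x_n)(x_n - x_{n-1})/(f(x_n) - f(x_{n-1}))

Iteration 1:
  f(2.020000) = -2.919600
  f(3.110000) = 2.672100
  x_2 = 3.110000 - 2.672100×(3.110000 - 2.020000)/(2.672100 - (-2.919600))
       = 2.589123
Iteration 2:
  f(3.110000) = 2.672100
  f(2.589123) = -0.296443
  x_3 = 2.589123 - (-0.296443)×(2.589123 - 3.110000)/(-0.296443 - 2.672100)
       = 2.641138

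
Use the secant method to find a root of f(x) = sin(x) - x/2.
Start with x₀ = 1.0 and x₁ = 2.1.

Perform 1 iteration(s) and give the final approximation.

f(x) = sin(x) - x/2
x₀ = 1.0, x₁ = 2.1

Secant formula: x_{n+1} = x_n - f(x_n)(x_n - x_{n-1})/(f(x_n) - f(x_{n-1}))

Iteration 1:
  f(1.000000) = 0.341471
  f(2.100000) = -0.186791
  x_2 = 2.100000 - (-0.186791)×(2.100000 - 1.000000)/(-0.186791 - 0.341471)
       = 1.711046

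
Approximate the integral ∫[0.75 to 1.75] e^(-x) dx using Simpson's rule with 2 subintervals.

f(x) = e^(-x)
a = 0.75, b = 1.75, n = 2
h = (b - a)/n = 0.500000

Simpson's rule: (h/3)[f(x₀) + 4f(x₁) + 2f(x₂) + ... + f(xₙ)]

x_0 = 0.7500, f(x_0) = 0.472367, coefficient = 1
x_1 = 1.2500, f(x_1) = 0.286505, coefficient = 4
x_2 = 1.7500, f(x_2) = 0.173774, coefficient = 1

I ≈ (0.500000/3) × 1.792160 = 0.298693
Exact value: 0.298593
Error: 0.000101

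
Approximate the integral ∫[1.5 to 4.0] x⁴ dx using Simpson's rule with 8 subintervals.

f(x) = x⁴
a = 1.5, b = 4.0, n = 8
h = (b - a)/n = 0.312500

Simpson's rule: (h/3)[f(x₀) + 4f(x₁) + 2f(x₂) + ... + f(xₙ)]

x_0 = 1.5000, f(x_0) = 5.062500, coefficient = 1
x_1 = 1.8125, f(x_1) = 10.792252, coefficient = 4
x_2 = 2.1250, f(x_2) = 20.390869, coefficient = 2
x_3 = 2.4375, f(x_3) = 35.300308, coefficient = 4
x_4 = 2.7500, f(x_4) = 57.191406, coefficient = 2
x_5 = 3.0625, f(x_5) = 87.963882, coefficient = 4
x_6 = 3.3750, f(x_6) = 129.746338, coefficient = 2
x_7 = 3.6875, f(x_7) = 184.896255, coefficient = 4
x_8 = 4.0000, f(x_8) = 256.000000, coefficient = 1

I ≈ (0.312500/3) × 1951.530518 = 203.284429
Exact value: 203.281250
Error: 0.003179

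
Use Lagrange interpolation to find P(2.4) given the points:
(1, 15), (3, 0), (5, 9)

Lagrange interpolation formula:
P(x) = Σ yᵢ × Lᵢ(x)
where Lᵢ(x) = Π_{j≠i} (x - xⱼ)/(xᵢ - xⱼ)

L_0(2.4) = (2.4 - 3)/(1 - 3) × (2.4 - 5)/(1 - 5) = 0.195000
L_1(2.4) = (2.4 - 1)/(3 - 1) × (2.4 - 5)/(3 - 5) = 0.910000
L_2(2.4) = (2.4 - 1)/(5 - 1) × (2.4 - 3)/(5 - 3) = -0.105000

P(2.4) = 15×L_0(2.4) + 0×L_1(2.4) + 9×L_2(2.4)
P(2.4) = 1.980000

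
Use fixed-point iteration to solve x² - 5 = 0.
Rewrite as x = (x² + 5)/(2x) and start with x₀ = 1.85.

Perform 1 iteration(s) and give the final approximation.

Equation: x² - 5 = 0
Fixed-point form: x = (x² + 5)/(2x)
x₀ = 1.85

x_1 = g(1.850000) = 2.276351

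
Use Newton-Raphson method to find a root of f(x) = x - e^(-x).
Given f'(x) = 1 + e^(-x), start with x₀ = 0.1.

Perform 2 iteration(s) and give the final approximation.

f(x) = x - e^(-x)
f'(x) = 1 + e^(-x)
x₀ = 0.1

Newton-Raphson formula: x_{n+1} = x_n - f(x_n)/f'(x_n)

Iteration 1:
  f(0.100000) = -0.804837
  f'(0.100000) = 1.904837
  x_1 = 0.100000 - (-0.804837)/1.904837 = 0.522523
Iteration 2:
  f(0.522523) = -0.070500
  f'(0.522523) = 1.593023
  x_2 = 0.522523 - (-0.070500)/1.593023 = 0.566778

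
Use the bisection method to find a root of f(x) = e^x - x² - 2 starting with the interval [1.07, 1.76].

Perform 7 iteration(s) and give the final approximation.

f(x) = e^x - x² - 2
Initial interval: [1.07, 1.76]

Iteration 1:
  c_1 = (1.070000 + 1.760000)/2 = 1.415000
  f(c_1) = f(1.415000) = 0.114261
  f(a) × f(c) < 0, new interval: [1.070000, 1.415000]
Iteration 2:
  c_2 = (1.070000 + 1.415000)/2 = 1.242500
  f(c_2) = f(1.242500) = -0.079543
  f(a) × f(c) ≥ 0, new interval: [1.242500, 1.415000]
Iteration 3:
  c_3 = (1.242500 + 1.415000)/2 = 1.328750
  f(c_3) = f(1.328750) = 0.010743
  f(a) × f(c) < 0, new interval: [1.242500, 1.328750]
Iteration 4:
  c_4 = (1.242500 + 1.328750)/2 = 1.285625
  f(c_4) = f(1.285625) = -0.035904
  f(a) × f(c) ≥ 0, new interval: [1.285625, 1.328750]
Iteration 5:
  c_5 = (1.285625 + 1.328750)/2 = 1.307187
  f(c_5) = f(1.307187) = -0.012974
  f(a) × f(c) ≥ 0, new interval: [1.307187, 1.328750]
Iteration 6:
  c_6 = (1.307187 + 1.328750)/2 = 1.317969
  f(c_6) = f(1.317969) = -0.001216
  f(a) × f(c) ≥ 0, new interval: [1.317969, 1.328750]
Iteration 7:
  c_7 = (1.317969 + 1.328750)/2 = 1.323359
  f(c_7) = f(1.323359) = 0.004738
  f(a) × f(c) < 0, new interval: [1.317969, 1.323359]

After 7 iteration(s), the approximation is c_7 = 1.323359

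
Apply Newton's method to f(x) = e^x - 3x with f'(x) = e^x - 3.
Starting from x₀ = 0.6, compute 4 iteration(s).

f(x) = e^x - 3x
f'(x) = e^x - 3
x₀ = 0.6

Newton-Raphson formula: x_{n+1} = x_n - f(x_n)/f'(x_n)

Iteration 1:
  f(0.600000) = 0.022119
  f'(0.600000) = -1.177881
  x_1 = 0.600000 - 0.022119/(-1.177881) = 0.618778
Iteration 2:
  f(0.618778) = 0.000323
  f'(0.618778) = -1.143341
  x_2 = 0.618778 - 0.000323/(-1.143341) = 0.619061
Iteration 3:
  f(0.619061) = 0.000000
  f'(0.619061) = -1.142816
  x_3 = 0.619061 - 0.000000/(-1.142816) = 0.619061
Iteration 4:
  f(0.619061) = 0.000000
  f'(0.619061) = -1.142816
  x_4 = 0.619061 - 0.000000/(-1.142816) = 0.619061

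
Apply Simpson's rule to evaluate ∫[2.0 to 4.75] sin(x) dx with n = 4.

f(x) = sin(x)
a = 2.0, b = 4.75, n = 4
h = (b - a)/n = 0.687500

Simpson's rule: (h/3)[f(x₀) + 4f(x₁) + 2f(x₂) + ... + f(xₙ)]

x_0 = 2.0000, f(x_0) = 0.909297, coefficient = 1
x_1 = 2.6875, f(x_1) = 0.438647, coefficient = 4
x_2 = 3.3750, f(x_2) = -0.231294, coefficient = 2
x_3 = 4.0625, f(x_3) = -0.796151, coefficient = 4
x_4 = 4.7500, f(x_4) = -0.999293, coefficient = 1

I ≈ (0.687500/3) × -1.982599 = -0.454345
Exact value: -0.453749
Error: 0.000597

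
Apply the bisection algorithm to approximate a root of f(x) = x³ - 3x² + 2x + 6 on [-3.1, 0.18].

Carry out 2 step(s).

f(x) = x³ - 3x² + 2x + 6
Initial interval: [-3.1, 0.18]

Iteration 1:
  c_1 = (-3.100000 + 0.180000)/2 = -1.460000
  f(c_1) = f(-1.460000) = -6.426936
  f(a) × f(c) ≥ 0, new interval: [-1.460000, 0.180000]
Iteration 2:
  c_2 = (-1.460000 + 0.180000)/2 = -0.640000
  f(c_2) = f(-0.640000) = 3.229056
  f(a) × f(c) < 0, new interval: [-1.460000, -0.640000]

After 2 iteration(s), the approximation is c_2 = -0.640000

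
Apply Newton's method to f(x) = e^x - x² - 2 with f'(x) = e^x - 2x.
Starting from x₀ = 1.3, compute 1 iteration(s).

f(x) = e^x - x² - 2
f'(x) = e^x - 2x
x₀ = 1.3

Newton-Raphson formula: x_{n+1} = x_n - f(x_n)/f'(x_n)

Iteration 1:
  f(1.300000) = -0.020703
  f'(1.300000) = 1.069297
  x_1 = 1.300000 - (-0.020703)/1.069297 = 1.319362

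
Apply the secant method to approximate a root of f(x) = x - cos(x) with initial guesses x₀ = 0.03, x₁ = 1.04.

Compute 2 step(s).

f(x) = x - cos(x)
x₀ = 0.03, x₁ = 1.04

Secant formula: x_{n+1} = x_n - f(x_n)(x_n - x_{n-1})/(f(x_n) - f(x_{n-1}))

Iteration 1:
  f(0.030000) = -0.969550
  f(1.040000) = 0.533780
  x_2 = 1.040000 - 0.533780×(1.040000 - 0.030000)/(0.533780 - (-0.969550))
       = 0.681384
Iteration 2:
  f(1.040000) = 0.533780
  f(0.681384) = -0.095317
  x_3 = 0.681384 - (-0.095317)×(0.681384 - 1.040000)/(-0.095317 - 0.533780)
       = 0.735720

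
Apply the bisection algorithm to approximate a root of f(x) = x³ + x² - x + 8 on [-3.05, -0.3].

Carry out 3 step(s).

f(x) = x³ + x² - x + 8
Initial interval: [-3.05, -0.3]

Iteration 1:
  c_1 = (-3.050000 + (-0.300000))/2 = -1.675000
  f(c_1) = f(-1.675000) = 7.781203
  f(a) × f(c) < 0, new interval: [-3.050000, -1.675000]
Iteration 2:
  c_2 = (-3.050000 + (-1.675000))/2 = -2.362500
  f(c_2) = f(-2.362500) = 2.757834
  f(a) × f(c) < 0, new interval: [-3.050000, -2.362500]
Iteration 3:
  c_3 = (-3.050000 + (-2.362500))/2 = -2.706250
  f(c_3) = f(-2.706250) = -1.789965
  f(a) × f(c) ≥ 0, new interval: [-2.706250, -2.362500]

After 3 iteration(s), the approximation is c_3 = -2.706250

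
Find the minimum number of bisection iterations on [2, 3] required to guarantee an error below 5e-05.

We need (b-a)/2^n ≤ 5e-05
(3 - 2)/2^n ≤ 5e-05
1/2^n ≤ 5e-05
2^n ≥ 20000
n ≥ log₂(20000) = 14.29
n ≥ 15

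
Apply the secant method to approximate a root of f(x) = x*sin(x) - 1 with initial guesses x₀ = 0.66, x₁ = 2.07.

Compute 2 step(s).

f(x) = x*sin(x) - 1
x₀ = 0.66, x₁ = 2.07

Secant formula: x_{n+1} = x_n - f(x_n)(x_n - x_{n-1})/(f(x_n) - f(x_{n-1}))

Iteration 1:
  f(0.660000) = -0.595343
  f(2.070000) = 0.817386
  x_2 = 2.070000 - 0.817386×(2.070000 - 0.660000)/(0.817386 - (-0.595343))
       = 1.254193
Iteration 2:
  f(2.070000) = 0.817386
  f(1.254193) = 0.191858
  x_3 = 1.254193 - 0.191858×(1.254193 - 2.070000)/(0.191858 - 0.817386)
       = 1.003974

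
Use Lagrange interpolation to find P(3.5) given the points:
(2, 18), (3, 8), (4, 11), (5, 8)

Lagrange interpolation formula:
P(x) = Σ yᵢ × Lᵢ(x)
where Lᵢ(x) = Π_{j≠i} (x - xⱼ)/(xᵢ - xⱼ)

L_0(3.5) = (3.5 - 3)/(2 - 3) × (3.5 - 4)/(2 - 4) × (3.5 - 5)/(2 - 5) = -0.062500
L_1(3.5) = (3.5 - 2)/(3 - 2) × (3.5 - 4)/(3 - 4) × (3.5 - 5)/(3 - 5) = 0.562500
L_2(3.5) = (3.5 - 2)/(4 - 2) × (3.5 - 3)/(4 - 3) × (3.5 - 5)/(4 - 5) = 0.562500
L_3(3.5) = (3.5 - 2)/(5 - 2) × (3.5 - 3)/(5 - 3) × (3.5 - 4)/(5 - 4) = -0.062500

P(3.5) = 18×L_0(3.5) + 8×L_1(3.5) + 11×L_2(3.5) + 8×L_3(3.5)
P(3.5) = 9.062500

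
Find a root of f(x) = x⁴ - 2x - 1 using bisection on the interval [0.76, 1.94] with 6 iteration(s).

f(x) = x⁴ - 2x - 1
Initial interval: [0.76, 1.94]

Iteration 1:
  c_1 = (0.760000 + 1.940000)/2 = 1.350000
  f(c_1) = f(1.350000) = -0.378494
  f(a) × f(c) ≥ 0, new interval: [1.350000, 1.940000]
Iteration 2:
  c_2 = (1.350000 + 1.940000)/2 = 1.645000
  f(c_2) = f(1.645000) = 3.032571
  f(a) × f(c) < 0, new interval: [1.350000, 1.645000]
Iteration 3:
  c_3 = (1.350000 + 1.645000)/2 = 1.497500
  f(c_3) = f(1.497500) = 1.033834
  f(a) × f(c) < 0, new interval: [1.350000, 1.497500]
Iteration 4:
  c_4 = (1.350000 + 1.497500)/2 = 1.423750
  f(c_4) = f(1.423750) = 0.261489
  f(a) × f(c) < 0, new interval: [1.350000, 1.423750]
Iteration 5:
  c_5 = (1.350000 + 1.423750)/2 = 1.386875
  f(c_5) = f(1.386875) = -0.074197
  f(a) × f(c) ≥ 0, new interval: [1.386875, 1.423750]
Iteration 6:
  c_6 = (1.386875 + 1.423750)/2 = 1.405312
  f(c_6) = f(1.405312) = 0.089618
  f(a) × f(c) < 0, new interval: [1.386875, 1.405312]

After 6 iteration(s), the approximation is c_6 = 1.405312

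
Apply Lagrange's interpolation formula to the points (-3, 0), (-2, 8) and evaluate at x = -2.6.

Lagrange interpolation formula:
P(x) = Σ yᵢ × Lᵢ(x)
where Lᵢ(x) = Π_{j≠i} (x - xⱼ)/(xᵢ - xⱼ)

L_0(-2.6) = (-2.6 - (-2))/(-3 - (-2)) = 0.600000
L_1(-2.6) = (-2.6 - (-3))/(-2 - (-3)) = 0.400000

P(-2.6) = 0×L_0(-2.6) + 8×L_1(-2.6)
P(-2.6) = 3.200000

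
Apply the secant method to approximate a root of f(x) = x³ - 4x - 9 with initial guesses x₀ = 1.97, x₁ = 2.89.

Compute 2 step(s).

f(x) = x³ - 4x - 9
x₀ = 1.97, x₁ = 2.89

Secant formula: x_{n+1} = x_n - f(x_n)(x_n - x_{n-1})/(f(x_n) - f(x_{n-1}))

Iteration 1:
  f(1.970000) = -9.234627
  f(2.890000) = 3.577569
  x_2 = 2.890000 - 3.577569×(2.890000 - 1.970000)/(3.577569 - (-9.234627))
       = 2.633107
Iteration 2:
  f(2.890000) = 3.577569
  f(2.633107) = -1.276432
  x_3 = 2.633107 - (-1.276432)×(2.633107 - 2.890000)/(-1.276432 - 3.577569)
       = 2.700661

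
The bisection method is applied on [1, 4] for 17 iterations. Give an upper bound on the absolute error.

Bisection error bound: |error| ≤ (b-a)/2^n
|error| ≤ (4 - 1)/2^17 = 3/2^17
|error| ≤ 0.0000228882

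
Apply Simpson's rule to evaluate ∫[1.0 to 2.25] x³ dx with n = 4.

f(x) = x³
a = 1.0, b = 2.25, n = 4
h = (b - a)/n = 0.312500

Simpson's rule: (h/3)[f(x₀) + 4f(x₁) + 2f(x₂) + ... + f(xₙ)]

x_0 = 1.0000, f(x_0) = 1.000000, coefficient = 1
x_1 = 1.3125, f(x_1) = 2.260986, coefficient = 4
x_2 = 1.6250, f(x_2) = 4.291016, coefficient = 2
x_3 = 1.9375, f(x_3) = 7.273193, coefficient = 4
x_4 = 2.2500, f(x_4) = 11.390625, coefficient = 1

I ≈ (0.312500/3) × 59.109375 = 6.157227
Exact value: 6.157227
Error: 0.000000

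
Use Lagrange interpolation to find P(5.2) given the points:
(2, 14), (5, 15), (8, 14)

Lagrange interpolation formula:
P(x) = Σ yᵢ × Lᵢ(x)
where Lᵢ(x) = Π_{j≠i} (x - xⱼ)/(xᵢ - xⱼ)

L_0(5.2) = (5.2 - 5)/(2 - 5) × (5.2 - 8)/(2 - 8) = -0.031111
L_1(5.2) = (5.2 - 2)/(5 - 2) × (5.2 - 8)/(5 - 8) = 0.995556
L_2(5.2) = (5.2 - 2)/(8 - 2) × (5.2 - 5)/(8 - 5) = 0.035556

P(5.2) = 14×L_0(5.2) + 15×L_1(5.2) + 14×L_2(5.2)
P(5.2) = 14.995556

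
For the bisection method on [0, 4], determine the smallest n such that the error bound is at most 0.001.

We need (b-a)/2^n ≤ 0.001
(4 - 0)/2^n ≤ 0.001
4/2^n ≤ 0.001
2^n ≥ 4000
n ≥ log₂(4000) = 11.97
n ≥ 12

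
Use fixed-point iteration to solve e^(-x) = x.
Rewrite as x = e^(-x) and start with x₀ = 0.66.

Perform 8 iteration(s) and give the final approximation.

Equation: e^(-x) = x
Fixed-point form: x = e^(-x)
x₀ = 0.66

x_1 = g(0.660000) = 0.516851
x_2 = g(0.516851) = 0.596395
x_3 = g(0.596395) = 0.550793
x_4 = g(0.550793) = 0.576492
x_5 = g(0.576492) = 0.561866
x_6 = g(0.561866) = 0.570144
x_7 = g(0.570144) = 0.565444
x_8 = g(0.565444) = 0.568108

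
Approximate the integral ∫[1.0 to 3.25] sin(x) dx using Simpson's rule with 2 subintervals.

f(x) = sin(x)
a = 1.0, b = 3.25, n = 2
h = (b - a)/n = 1.125000

Simpson's rule: (h/3)[f(x₀) + 4f(x₁) + 2f(x₂) + ... + f(xₙ)]

x_0 = 1.0000, f(x_0) = 0.841471, coefficient = 1
x_1 = 2.1250, f(x_1) = 0.850320, coefficient = 4
x_2 = 3.2500, f(x_2) = -0.108195, coefficient = 1

I ≈ (1.125000/3) × 4.134555 = 1.550458
Exact value: 1.534432
Error: 0.016026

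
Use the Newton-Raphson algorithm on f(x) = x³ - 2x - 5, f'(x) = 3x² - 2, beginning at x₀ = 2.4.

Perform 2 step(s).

f(x) = x³ - 2x - 5
f'(x) = 3x² - 2
x₀ = 2.4

Newton-Raphson formula: x_{n+1} = x_n - f(x_n)/f'(x_n)

Iteration 1:
  f(2.400000) = 4.024000
  f'(2.400000) = 15.280000
  x_1 = 2.400000 - 4.024000/15.280000 = 2.136649
Iteration 2:
  f(2.136649) = 0.481082
  f'(2.136649) = 11.695810
  x_2 = 2.136649 - 0.481082/11.695810 = 2.095516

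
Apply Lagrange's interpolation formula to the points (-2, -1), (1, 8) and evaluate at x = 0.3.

Lagrange interpolation formula:
P(x) = Σ yᵢ × Lᵢ(x)
where Lᵢ(x) = Π_{j≠i} (x - xⱼ)/(xᵢ - xⱼ)

L_0(0.3) = (0.3 - 1)/(-2 - 1) = 0.233333
L_1(0.3) = (0.3 - (-2))/(1 - (-2)) = 0.766667

P(0.3) = (-1)×L_0(0.3) + 8×L_1(0.3)
P(0.3) = 5.900000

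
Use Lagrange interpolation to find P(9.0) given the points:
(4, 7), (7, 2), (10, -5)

Lagrange interpolation formula:
P(x) = Σ yᵢ × Lᵢ(x)
where Lᵢ(x) = Π_{j≠i} (x - xⱼ)/(xᵢ - xⱼ)

L_0(9.0) = (9.0 - 7)/(4 - 7) × (9.0 - 10)/(4 - 10) = -0.111111
L_1(9.0) = (9.0 - 4)/(7 - 4) × (9.0 - 10)/(7 - 10) = 0.555556
L_2(9.0) = (9.0 - 4)/(10 - 4) × (9.0 - 7)/(10 - 7) = 0.555556

P(9.0) = 7×L_0(9.0) + 2×L_1(9.0) + (-5)×L_2(9.0)
P(9.0) = -2.444444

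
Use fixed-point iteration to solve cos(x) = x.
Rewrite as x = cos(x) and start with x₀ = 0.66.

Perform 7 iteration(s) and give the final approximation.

Equation: cos(x) = x
Fixed-point form: x = cos(x)
x₀ = 0.66

x_1 = g(0.660000) = 0.789992
x_2 = g(0.789992) = 0.703851
x_3 = g(0.703851) = 0.762356
x_4 = g(0.762356) = 0.723211
x_5 = g(0.723211) = 0.749685
x_6 = g(0.749685) = 0.731904
x_7 = g(0.731904) = 0.743903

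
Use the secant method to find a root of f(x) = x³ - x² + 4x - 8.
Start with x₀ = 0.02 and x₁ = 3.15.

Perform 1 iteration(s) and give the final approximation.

f(x) = x³ - x² + 4x - 8
x₀ = 0.02, x₁ = 3.15

Secant formula: x_{n+1} = x_n - f(x_n)(x_n - x_{n-1})/(f(x_n) - f(x_{n-1}))

Iteration 1:
  f(0.020000) = -7.920392
  f(3.150000) = 25.933375
  x_2 = 3.150000 - 25.933375×(3.150000 - 0.020000)/(25.933375 - (-7.920392))
       = 0.752292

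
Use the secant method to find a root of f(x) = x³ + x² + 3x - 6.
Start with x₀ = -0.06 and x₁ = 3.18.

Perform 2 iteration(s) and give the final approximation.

f(x) = x³ + x² + 3x - 6
x₀ = -0.06, x₁ = 3.18

Secant formula: x_{n+1} = x_n - f(x_n)(x_n - x_{n-1})/(f(x_n) - f(x_{n-1}))

Iteration 1:
  f(-0.060000) = -6.176616
  f(3.180000) = 45.809832
  x_2 = 3.180000 - 45.809832×(3.180000 - (-0.060000))/(45.809832 - (-6.176616))
       = 0.324951
Iteration 2:
  f(3.180000) = 45.809832
  f(0.324951) = -4.885241
  x_3 = 0.324951 - (-4.885241)×(0.324951 - 3.180000)/(-4.885241 - 45.809832)
       = 0.600078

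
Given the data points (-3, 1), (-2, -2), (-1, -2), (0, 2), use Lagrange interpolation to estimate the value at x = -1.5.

Lagrange interpolation formula:
P(x) = Σ yᵢ × Lᵢ(x)
where Lᵢ(x) = Π_{j≠i} (x - xⱼ)/(xᵢ - xⱼ)

L_0(-1.5) = (-1.5 - (-2))/(-3 - (-2)) × (-1.5 - (-1))/(-3 - (-1)) × (-1.5 - 0)/(-3 - 0) = -0.062500
L_1(-1.5) = (-1.5 - (-3))/(-2 - (-3)) × (-1.5 - (-1))/(-2 - (-1)) × (-1.5 - 0)/(-2 - 0) = 0.562500
L_2(-1.5) = (-1.5 - (-3))/(-1 - (-3)) × (-1.5 - (-2))/(-1 - (-2)) × (-1.5 - 0)/(-1 - 0) = 0.562500
L_3(-1.5) = (-1.5 - (-3))/(0 - (-3)) × (-1.5 - (-2))/(0 - (-2)) × (-1.5 - (-1))/(0 - (-1)) = -0.062500

P(-1.5) = 1×L_0(-1.5) + (-2)×L_1(-1.5) + (-2)×L_2(-1.5) + 2×L_3(-1.5)
P(-1.5) = -2.437500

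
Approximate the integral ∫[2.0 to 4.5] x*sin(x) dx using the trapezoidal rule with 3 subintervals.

f(x) = x*sin(x)
a = 2.0, b = 4.5, n = 3
h = (b - a)/n = 0.833333

Trapezoidal rule: (h/2)[f(x₀) + 2f(x₁) + 2f(x₂) + ... + f(xₙ)]

x_0 = 2.0000, f(x_0) = 1.818595, coefficient = 1
x_1 = 2.8333, f(x_1) = 0.859635, coefficient = 2
x_2 = 3.6667, f(x_2) = -1.838016, coefficient = 2
x_3 = 4.5000, f(x_3) = -4.398886, coefficient = 1

I ≈ (0.833333/2) × -4.537053 = -1.890439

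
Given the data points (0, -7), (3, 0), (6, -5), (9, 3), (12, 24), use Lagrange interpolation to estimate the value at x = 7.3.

Lagrange interpolation formula:
P(x) = Σ yᵢ × Lᵢ(x)
where Lᵢ(x) = Π_{j≠i} (x - xⱼ)/(xᵢ - xⱼ)

L_0(7.3) = (7.3 - 3)/(0 - 3) × (7.3 - 6)/(0 - 6) × (7.3 - 9)/(0 - 9) × (7.3 - 12)/(0 - 12) = 0.022975
L_1(7.3) = (7.3 - 0)/(3 - 0) × (7.3 - 6)/(3 - 6) × (7.3 - 9)/(3 - 9) × (7.3 - 12)/(3 - 12) = -0.156019
L_2(7.3) = (7.3 - 0)/(6 - 0) × (7.3 - 3)/(6 - 3) × (7.3 - 9)/(6 - 9) × (7.3 - 12)/(6 - 12) = 0.774093
L_3(7.3) = (7.3 - 0)/(9 - 0) × (7.3 - 3)/(9 - 3) × (7.3 - 6)/(9 - 6) × (7.3 - 12)/(9 - 12) = 0.394636
L_4(7.3) = (7.3 - 0)/(12 - 0) × (7.3 - 3)/(12 - 3) × (7.3 - 6)/(12 - 6) × (7.3 - 9)/(12 - 9) = -0.035685

P(7.3) = (-7)×L_0(7.3) + 0×L_1(7.3) + (-5)×L_2(7.3) + 3×L_3(7.3) + 24×L_4(7.3)
P(7.3) = -3.703828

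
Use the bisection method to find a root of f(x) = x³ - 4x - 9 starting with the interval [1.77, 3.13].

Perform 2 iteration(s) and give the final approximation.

f(x) = x³ - 4x - 9
Initial interval: [1.77, 3.13]

Iteration 1:
  c_1 = (1.770000 + 3.130000)/2 = 2.450000
  f(c_1) = f(2.450000) = -4.093875
  f(a) × f(c) ≥ 0, new interval: [2.450000, 3.130000]
Iteration 2:
  c_2 = (2.450000 + 3.130000)/2 = 2.790000
  f(c_2) = f(2.790000) = 1.557639
  f(a) × f(c) < 0, new interval: [2.450000, 2.790000]

After 2 iteration(s), the approximation is c_2 = 2.790000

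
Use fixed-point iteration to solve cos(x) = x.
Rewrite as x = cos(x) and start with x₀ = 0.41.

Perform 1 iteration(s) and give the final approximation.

Equation: cos(x) = x
Fixed-point form: x = cos(x)
x₀ = 0.41

x_1 = g(0.410000) = 0.917121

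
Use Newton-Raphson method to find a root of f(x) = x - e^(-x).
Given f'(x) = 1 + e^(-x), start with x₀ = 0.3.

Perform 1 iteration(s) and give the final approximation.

f(x) = x - e^(-x)
f'(x) = 1 + e^(-x)
x₀ = 0.3

Newton-Raphson formula: x_{n+1} = x_n - f(x_n)/f'(x_n)

Iteration 1:
  f(0.300000) = -0.440818
  f'(0.300000) = 1.740818
  x_1 = 0.300000 - (-0.440818)/1.740818 = 0.553225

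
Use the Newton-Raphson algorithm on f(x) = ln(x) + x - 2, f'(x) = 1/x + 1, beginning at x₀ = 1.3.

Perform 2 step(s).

f(x) = ln(x) + x - 2
f'(x) = 1/x + 1
x₀ = 1.3

Newton-Raphson formula: x_{n+1} = x_n - f(x_n)/f'(x_n)

Iteration 1:
  f(1.300000) = -0.437636
  f'(1.300000) = 1.769231
  x_1 = 1.300000 - (-0.437636)/1.769231 = 1.547359
Iteration 2:
  f(1.547359) = -0.016091
  f'(1.547359) = 1.646262
  x_2 = 1.547359 - (-0.016091)/1.646262 = 1.557134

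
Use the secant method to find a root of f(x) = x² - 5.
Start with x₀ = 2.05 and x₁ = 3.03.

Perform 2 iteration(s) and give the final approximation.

f(x) = x² - 5
x₀ = 2.05, x₁ = 3.03

Secant formula: x_{n+1} = x_n - f(x_n)(x_n - x_{n-1})/(f(x_n) - f(x_{n-1}))

Iteration 1:
  f(2.050000) = -0.797500
  f(3.030000) = 4.180900
  x_2 = 3.030000 - 4.180900×(3.030000 - 2.050000)/(4.180900 - (-0.797500))
       = 2.206988
Iteration 2:
  f(3.030000) = 4.180900
  f(2.206988) = -0.129203
  x_3 = 2.206988 - (-0.129203)×(2.206988 - 3.030000)/(-0.129203 - 4.180900)
       = 2.231659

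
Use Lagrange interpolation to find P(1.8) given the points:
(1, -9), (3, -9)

Lagrange interpolation formula:
P(x) = Σ yᵢ × Lᵢ(x)
where Lᵢ(x) = Π_{j≠i} (x - xⱼ)/(xᵢ - xⱼ)

L_0(1.8) = (1.8 - 3)/(1 - 3) = 0.600000
L_1(1.8) = (1.8 - 1)/(3 - 1) = 0.400000

P(1.8) = (-9)×L_0(1.8) + (-9)×L_1(1.8)
P(1.8) = -9.000000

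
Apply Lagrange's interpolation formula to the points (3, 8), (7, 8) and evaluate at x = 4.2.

Lagrange interpolation formula:
P(x) = Σ yᵢ × Lᵢ(x)
where Lᵢ(x) = Π_{j≠i} (x - xⱼ)/(xᵢ - xⱼ)

L_0(4.2) = (4.2 - 7)/(3 - 7) = 0.700000
L_1(4.2) = (4.2 - 3)/(7 - 3) = 0.300000

P(4.2) = 8×L_0(4.2) + 8×L_1(4.2)
P(4.2) = 8.000000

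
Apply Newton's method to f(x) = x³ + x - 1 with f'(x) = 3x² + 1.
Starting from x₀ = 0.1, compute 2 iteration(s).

f(x) = x³ + x - 1
f'(x) = 3x² + 1
x₀ = 0.1

Newton-Raphson formula: x_{n+1} = x_n - f(x_n)/f'(x_n)

Iteration 1:
  f(0.100000) = -0.899000
  f'(0.100000) = 1.030000
  x_1 = 0.100000 - (-0.899000)/1.030000 = 0.972816
Iteration 2:
  f(0.972816) = 0.893459
  f'(0.972816) = 3.839110
  x_2 = 0.972816 - 0.893459/3.839110 = 0.740090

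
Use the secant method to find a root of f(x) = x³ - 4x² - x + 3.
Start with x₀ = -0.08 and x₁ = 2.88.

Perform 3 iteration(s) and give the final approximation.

f(x) = x³ - 4x² - x + 3
x₀ = -0.08, x₁ = 2.88

Secant formula: x_{n+1} = x_n - f(x_n)(x_n - x_{n-1})/(f(x_n) - f(x_{n-1}))

Iteration 1:
  f(-0.080000) = 3.053888
  f(2.880000) = -9.169728
  x_2 = 2.880000 - (-9.169728)×(2.880000 - (-0.080000))/(-9.169728 - 3.053888)
       = 0.659512
Iteration 2:
  f(2.880000) = -9.169728
  f(0.659512) = 0.887523
  x_3 = 0.659512 - 0.887523×(0.659512 - 2.880000)/(0.887523 - (-9.169728))
       = 0.855463
Iteration 3:
  f(0.659512) = 0.887523
  f(0.855463) = -0.156691
  x_4 = 0.855463 - (-0.156691)×(0.855463 - 0.659512)/(-0.156691 - 0.887523)
       = 0.826060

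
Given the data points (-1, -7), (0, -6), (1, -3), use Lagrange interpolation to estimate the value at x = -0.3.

Lagrange interpolation formula:
P(x) = Σ yᵢ × Lᵢ(x)
where Lᵢ(x) = Π_{j≠i} (x - xⱼ)/(xᵢ - xⱼ)

L_0(-0.3) = (-0.3 - 0)/(-1 - 0) × (-0.3 - 1)/(-1 - 1) = 0.195000
L_1(-0.3) = (-0.3 - (-1))/(0 - (-1)) × (-0.3 - 1)/(0 - 1) = 0.910000
L_2(-0.3) = (-0.3 - (-1))/(1 - (-1)) × (-0.3 - 0)/(1 - 0) = -0.105000

P(-0.3) = (-7)×L_0(-0.3) + (-6)×L_1(-0.3) + (-3)×L_2(-0.3)
P(-0.3) = -6.510000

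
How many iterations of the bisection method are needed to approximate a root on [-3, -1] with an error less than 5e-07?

We need (b-a)/2^n ≤ 5e-07
(-1 - (-3))/2^n ≤ 5e-07
2/2^n ≤ 5e-07
2^n ≥ 4000000
n ≥ log₂(4000000) = 21.93
n ≥ 22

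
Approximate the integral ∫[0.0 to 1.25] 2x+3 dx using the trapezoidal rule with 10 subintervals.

f(x) = 2x+3
a = 0.0, b = 1.25, n = 10
h = (b - a)/n = 0.125000

Trapezoidal rule: (h/2)[f(x₀) + 2f(x₁) + 2f(x₂) + ... + f(xₙ)]

x_0 = 0.0000, f(x_0) = 3.000000, coefficient = 1
x_1 = 0.1250, f(x_1) = 3.250000, coefficient = 2
x_2 = 0.2500, f(x_2) = 3.500000, coefficient = 2
x_3 = 0.3750, f(x_3) = 3.750000, coefficient = 2
x_4 = 0.5000, f(x_4) = 4.000000, coefficient = 2
x_5 = 0.6250, f(x_5) = 4.250000, coefficient = 2
x_6 = 0.7500, f(x_6) = 4.500000, coefficient = 2
x_7 = 0.8750, f(x_7) = 4.750000, coefficient = 2
x_8 = 1.0000, f(x_8) = 5.000000, coefficient = 2
x_9 = 1.1250, f(x_9) = 5.250000, coefficient = 2
x_10 = 1.2500, f(x_10) = 5.500000, coefficient = 1

I ≈ (0.125000/2) × 85.000000 = 5.312500
Exact value: 5.312500
Error: 0.000000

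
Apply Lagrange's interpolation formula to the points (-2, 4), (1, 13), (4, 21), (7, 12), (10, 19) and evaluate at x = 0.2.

Lagrange interpolation formula:
P(x) = Σ yᵢ × Lᵢ(x)
where Lᵢ(x) = Π_{j≠i} (x - xⱼ)/(xᵢ - xⱼ)

L_0(0.2) = (0.2 - 1)/(-2 - 1) × (0.2 - 4)/(-2 - 4) × (0.2 - 7)/(-2 - 7) × (0.2 - 10)/(-2 - 10) = 0.104211
L_1(0.2) = (0.2 - (-2))/(1 - (-2)) × (0.2 - 4)/(1 - 4) × (0.2 - 7)/(1 - 7) × (0.2 - 10)/(1 - 10) = 1.146318
L_2(0.2) = (0.2 - (-2))/(4 - (-2)) × (0.2 - 1)/(4 - 1) × (0.2 - 7)/(4 - 7) × (0.2 - 10)/(4 - 10) = -0.361995
L_3(0.2) = (0.2 - (-2))/(7 - (-2)) × (0.2 - 1)/(7 - 1) × (0.2 - 4)/(7 - 4) × (0.2 - 10)/(7 - 10) = 0.134861
L_4(0.2) = (0.2 - (-2))/(10 - (-2)) × (0.2 - 1)/(10 - 1) × (0.2 - 4)/(10 - 4) × (0.2 - 7)/(10 - 7) = -0.023394

P(0.2) = 4×L_0(0.2) + 13×L_1(0.2) + 21×L_2(0.2) + 12×L_3(0.2) + 19×L_4(0.2)
P(0.2) = 8.890917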